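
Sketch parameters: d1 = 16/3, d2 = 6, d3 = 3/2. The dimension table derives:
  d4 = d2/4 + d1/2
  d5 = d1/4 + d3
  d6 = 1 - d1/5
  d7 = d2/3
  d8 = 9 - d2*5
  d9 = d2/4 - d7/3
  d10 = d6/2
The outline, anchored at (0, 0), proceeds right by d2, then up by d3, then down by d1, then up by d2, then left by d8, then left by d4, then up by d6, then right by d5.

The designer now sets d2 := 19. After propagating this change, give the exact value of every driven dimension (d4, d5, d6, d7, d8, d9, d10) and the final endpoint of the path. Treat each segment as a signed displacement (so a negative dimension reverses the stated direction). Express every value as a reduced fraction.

d4 = 89/12
d5 = 17/6
d6 = -1/15
d7 = 19/3
d8 = -86
d9 = 95/36
d10 = -1/30
endpoint = (1205/12, 151/10)

Apply edit: d2 := 19
  d4 = d2/4 + d1/2 = 89/12
  d5 = d1/4 + d3 = 17/6
  d6 = 1 - d1/5 = -1/15
  d7 = d2/3 = 19/3
  d8 = 9 - d2*5 = -86
  d9 = d2/4 - d7/3 = 95/36
  d10 = d6/2 = -1/30
Walk from origin (0, 0):
  seg 1: right by d2 = 19 → (19, 0)
  seg 2: up by d3 = 3/2 → (19, 3/2)
  seg 3: down by d1 = 16/3 → (19, -23/6)
  seg 4: up by d2 = 19 → (19, 91/6)
  seg 5: left by d8 = -86 → (105, 91/6)
  seg 6: left by d4 = 89/12 → (1171/12, 91/6)
  seg 7: up by d6 = -1/15 → (1171/12, 151/10)
  seg 8: right by d5 = 17/6 → (1205/12, 151/10)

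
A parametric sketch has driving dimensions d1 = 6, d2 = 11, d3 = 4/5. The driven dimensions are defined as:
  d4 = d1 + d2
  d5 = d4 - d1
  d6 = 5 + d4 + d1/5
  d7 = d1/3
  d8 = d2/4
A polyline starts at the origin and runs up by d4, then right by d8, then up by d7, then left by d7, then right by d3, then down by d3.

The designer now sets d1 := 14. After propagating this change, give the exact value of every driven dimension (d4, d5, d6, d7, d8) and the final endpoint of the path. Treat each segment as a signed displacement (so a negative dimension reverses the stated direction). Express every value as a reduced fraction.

d4 = 25
d5 = 11
d6 = 164/5
d7 = 14/3
d8 = 11/4
endpoint = (-67/60, 433/15)

Apply edit: d1 := 14
  d4 = d1 + d2 = 25
  d5 = d4 - d1 = 11
  d6 = 5 + d4 + d1/5 = 164/5
  d7 = d1/3 = 14/3
  d8 = d2/4 = 11/4
Walk from origin (0, 0):
  seg 1: up by d4 = 25 → (0, 25)
  seg 2: right by d8 = 11/4 → (11/4, 25)
  seg 3: up by d7 = 14/3 → (11/4, 89/3)
  seg 4: left by d7 = 14/3 → (-23/12, 89/3)
  seg 5: right by d3 = 4/5 → (-67/60, 89/3)
  seg 6: down by d3 = 4/5 → (-67/60, 433/15)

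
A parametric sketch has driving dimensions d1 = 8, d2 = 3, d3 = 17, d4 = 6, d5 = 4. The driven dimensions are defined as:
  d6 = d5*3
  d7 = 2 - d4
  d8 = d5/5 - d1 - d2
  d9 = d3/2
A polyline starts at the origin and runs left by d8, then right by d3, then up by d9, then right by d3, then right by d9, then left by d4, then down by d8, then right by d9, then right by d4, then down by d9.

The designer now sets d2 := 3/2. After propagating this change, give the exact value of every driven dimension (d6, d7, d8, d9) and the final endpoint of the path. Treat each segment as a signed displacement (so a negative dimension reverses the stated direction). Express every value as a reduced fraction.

Apply edit: d2 := 3/2
  d6 = d5*3 = 12
  d7 = 2 - d4 = -4
  d8 = d5/5 - d1 - d2 = -87/10
  d9 = d3/2 = 17/2
Walk from origin (0, 0):
  seg 1: left by d8 = -87/10 → (87/10, 0)
  seg 2: right by d3 = 17 → (257/10, 0)
  seg 3: up by d9 = 17/2 → (257/10, 17/2)
  seg 4: right by d3 = 17 → (427/10, 17/2)
  seg 5: right by d9 = 17/2 → (256/5, 17/2)
  seg 6: left by d4 = 6 → (226/5, 17/2)
  seg 7: down by d8 = -87/10 → (226/5, 86/5)
  seg 8: right by d9 = 17/2 → (537/10, 86/5)
  seg 9: right by d4 = 6 → (597/10, 86/5)
  seg 10: down by d9 = 17/2 → (597/10, 87/10)

d6 = 12
d7 = -4
d8 = -87/10
d9 = 17/2
endpoint = (597/10, 87/10)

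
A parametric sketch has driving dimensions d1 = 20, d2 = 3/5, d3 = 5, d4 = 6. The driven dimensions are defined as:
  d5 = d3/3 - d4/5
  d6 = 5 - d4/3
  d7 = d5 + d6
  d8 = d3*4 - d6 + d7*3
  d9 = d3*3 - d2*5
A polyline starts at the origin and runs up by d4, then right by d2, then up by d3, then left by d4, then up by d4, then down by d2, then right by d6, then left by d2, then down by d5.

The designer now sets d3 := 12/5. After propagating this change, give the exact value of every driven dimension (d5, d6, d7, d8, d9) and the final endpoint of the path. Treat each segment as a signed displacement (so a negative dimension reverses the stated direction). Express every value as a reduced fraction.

d5 = -2/5
d6 = 3
d7 = 13/5
d8 = 72/5
d9 = 21/5
endpoint = (-3, 71/5)

Apply edit: d3 := 12/5
  d5 = d3/3 - d4/5 = -2/5
  d6 = 5 - d4/3 = 3
  d7 = d5 + d6 = 13/5
  d8 = d3*4 - d6 + d7*3 = 72/5
  d9 = d3*3 - d2*5 = 21/5
Walk from origin (0, 0):
  seg 1: up by d4 = 6 → (0, 6)
  seg 2: right by d2 = 3/5 → (3/5, 6)
  seg 3: up by d3 = 12/5 → (3/5, 42/5)
  seg 4: left by d4 = 6 → (-27/5, 42/5)
  seg 5: up by d4 = 6 → (-27/5, 72/5)
  seg 6: down by d2 = 3/5 → (-27/5, 69/5)
  seg 7: right by d6 = 3 → (-12/5, 69/5)
  seg 8: left by d2 = 3/5 → (-3, 69/5)
  seg 9: down by d5 = -2/5 → (-3, 71/5)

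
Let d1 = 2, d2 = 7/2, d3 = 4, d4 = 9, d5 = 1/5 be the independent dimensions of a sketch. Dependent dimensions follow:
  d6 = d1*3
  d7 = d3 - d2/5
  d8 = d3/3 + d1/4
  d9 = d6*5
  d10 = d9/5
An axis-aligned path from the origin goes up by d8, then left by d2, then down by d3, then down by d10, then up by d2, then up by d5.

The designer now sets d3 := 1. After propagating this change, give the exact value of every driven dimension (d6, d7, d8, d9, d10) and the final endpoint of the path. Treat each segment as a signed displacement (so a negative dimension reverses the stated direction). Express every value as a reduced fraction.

d6 = 6
d7 = 3/10
d8 = 5/6
d9 = 30
d10 = 6
endpoint = (-7/2, -37/15)

Apply edit: d3 := 1
  d6 = d1*3 = 6
  d7 = d3 - d2/5 = 3/10
  d8 = d3/3 + d1/4 = 5/6
  d9 = d6*5 = 30
  d10 = d9/5 = 6
Walk from origin (0, 0):
  seg 1: up by d8 = 5/6 → (0, 5/6)
  seg 2: left by d2 = 7/2 → (-7/2, 5/6)
  seg 3: down by d3 = 1 → (-7/2, -1/6)
  seg 4: down by d10 = 6 → (-7/2, -37/6)
  seg 5: up by d2 = 7/2 → (-7/2, -8/3)
  seg 6: up by d5 = 1/5 → (-7/2, -37/15)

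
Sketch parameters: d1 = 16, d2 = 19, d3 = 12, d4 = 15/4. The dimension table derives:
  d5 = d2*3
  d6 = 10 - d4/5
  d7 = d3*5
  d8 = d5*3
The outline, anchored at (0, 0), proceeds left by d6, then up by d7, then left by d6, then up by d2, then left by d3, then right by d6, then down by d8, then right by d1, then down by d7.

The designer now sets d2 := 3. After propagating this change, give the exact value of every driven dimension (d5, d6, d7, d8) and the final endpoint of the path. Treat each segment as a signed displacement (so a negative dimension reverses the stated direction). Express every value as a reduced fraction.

d5 = 9
d6 = 37/4
d7 = 60
d8 = 27
endpoint = (-21/4, -24)

Apply edit: d2 := 3
  d5 = d2*3 = 9
  d6 = 10 - d4/5 = 37/4
  d7 = d3*5 = 60
  d8 = d5*3 = 27
Walk from origin (0, 0):
  seg 1: left by d6 = 37/4 → (-37/4, 0)
  seg 2: up by d7 = 60 → (-37/4, 60)
  seg 3: left by d6 = 37/4 → (-37/2, 60)
  seg 4: up by d2 = 3 → (-37/2, 63)
  seg 5: left by d3 = 12 → (-61/2, 63)
  seg 6: right by d6 = 37/4 → (-85/4, 63)
  seg 7: down by d8 = 27 → (-85/4, 36)
  seg 8: right by d1 = 16 → (-21/4, 36)
  seg 9: down by d7 = 60 → (-21/4, -24)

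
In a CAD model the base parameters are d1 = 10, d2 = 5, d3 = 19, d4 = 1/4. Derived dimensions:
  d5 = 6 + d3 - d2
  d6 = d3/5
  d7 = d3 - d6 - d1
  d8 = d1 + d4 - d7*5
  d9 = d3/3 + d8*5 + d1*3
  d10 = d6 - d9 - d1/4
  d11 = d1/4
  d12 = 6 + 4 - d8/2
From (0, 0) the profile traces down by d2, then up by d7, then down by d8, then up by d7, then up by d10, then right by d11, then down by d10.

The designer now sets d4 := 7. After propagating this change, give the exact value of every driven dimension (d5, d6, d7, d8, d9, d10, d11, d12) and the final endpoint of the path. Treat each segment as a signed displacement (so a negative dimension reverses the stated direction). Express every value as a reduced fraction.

Apply edit: d4 := 7
  d5 = 6 + d3 - d2 = 20
  d6 = d3/5 = 19/5
  d7 = d3 - d6 - d1 = 26/5
  d8 = d1 + d4 - d7*5 = -9
  d9 = d3/3 + d8*5 + d1*3 = -26/3
  d10 = d6 - d9 - d1/4 = 299/30
  d11 = d1/4 = 5/2
  d12 = 6 + 4 - d8/2 = 29/2
Walk from origin (0, 0):
  seg 1: down by d2 = 5 → (0, -5)
  seg 2: up by d7 = 26/5 → (0, 1/5)
  seg 3: down by d8 = -9 → (0, 46/5)
  seg 4: up by d7 = 26/5 → (0, 72/5)
  seg 5: up by d10 = 299/30 → (0, 731/30)
  seg 6: right by d11 = 5/2 → (5/2, 731/30)
  seg 7: down by d10 = 299/30 → (5/2, 72/5)

d5 = 20
d6 = 19/5
d7 = 26/5
d8 = -9
d9 = -26/3
d10 = 299/30
d11 = 5/2
d12 = 29/2
endpoint = (5/2, 72/5)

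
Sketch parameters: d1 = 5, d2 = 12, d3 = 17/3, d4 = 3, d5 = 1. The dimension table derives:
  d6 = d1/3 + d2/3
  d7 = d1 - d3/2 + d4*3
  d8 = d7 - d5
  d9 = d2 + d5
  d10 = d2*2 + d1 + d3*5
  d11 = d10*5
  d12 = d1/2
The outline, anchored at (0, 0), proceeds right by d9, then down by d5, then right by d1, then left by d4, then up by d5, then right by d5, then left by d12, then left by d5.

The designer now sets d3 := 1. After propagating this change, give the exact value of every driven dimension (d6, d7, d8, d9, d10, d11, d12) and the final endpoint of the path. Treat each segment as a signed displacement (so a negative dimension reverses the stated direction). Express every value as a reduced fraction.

Apply edit: d3 := 1
  d6 = d1/3 + d2/3 = 17/3
  d7 = d1 - d3/2 + d4*3 = 27/2
  d8 = d7 - d5 = 25/2
  d9 = d2 + d5 = 13
  d10 = d2*2 + d1 + d3*5 = 34
  d11 = d10*5 = 170
  d12 = d1/2 = 5/2
Walk from origin (0, 0):
  seg 1: right by d9 = 13 → (13, 0)
  seg 2: down by d5 = 1 → (13, -1)
  seg 3: right by d1 = 5 → (18, -1)
  seg 4: left by d4 = 3 → (15, -1)
  seg 5: up by d5 = 1 → (15, 0)
  seg 6: right by d5 = 1 → (16, 0)
  seg 7: left by d12 = 5/2 → (27/2, 0)
  seg 8: left by d5 = 1 → (25/2, 0)

d6 = 17/3
d7 = 27/2
d8 = 25/2
d9 = 13
d10 = 34
d11 = 170
d12 = 5/2
endpoint = (25/2, 0)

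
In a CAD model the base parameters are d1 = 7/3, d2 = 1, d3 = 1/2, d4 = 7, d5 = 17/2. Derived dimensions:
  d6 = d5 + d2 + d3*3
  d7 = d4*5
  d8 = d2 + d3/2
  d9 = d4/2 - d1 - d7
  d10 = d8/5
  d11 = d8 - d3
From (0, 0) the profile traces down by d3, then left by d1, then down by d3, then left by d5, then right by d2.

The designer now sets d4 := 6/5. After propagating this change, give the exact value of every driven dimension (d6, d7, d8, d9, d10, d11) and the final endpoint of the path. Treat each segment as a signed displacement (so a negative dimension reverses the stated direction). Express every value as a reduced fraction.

d6 = 11
d7 = 6
d8 = 5/4
d9 = -116/15
d10 = 1/4
d11 = 3/4
endpoint = (-59/6, -1)

Apply edit: d4 := 6/5
  d6 = d5 + d2 + d3*3 = 11
  d7 = d4*5 = 6
  d8 = d2 + d3/2 = 5/4
  d9 = d4/2 - d1 - d7 = -116/15
  d10 = d8/5 = 1/4
  d11 = d8 - d3 = 3/4
Walk from origin (0, 0):
  seg 1: down by d3 = 1/2 → (0, -1/2)
  seg 2: left by d1 = 7/3 → (-7/3, -1/2)
  seg 3: down by d3 = 1/2 → (-7/3, -1)
  seg 4: left by d5 = 17/2 → (-65/6, -1)
  seg 5: right by d2 = 1 → (-59/6, -1)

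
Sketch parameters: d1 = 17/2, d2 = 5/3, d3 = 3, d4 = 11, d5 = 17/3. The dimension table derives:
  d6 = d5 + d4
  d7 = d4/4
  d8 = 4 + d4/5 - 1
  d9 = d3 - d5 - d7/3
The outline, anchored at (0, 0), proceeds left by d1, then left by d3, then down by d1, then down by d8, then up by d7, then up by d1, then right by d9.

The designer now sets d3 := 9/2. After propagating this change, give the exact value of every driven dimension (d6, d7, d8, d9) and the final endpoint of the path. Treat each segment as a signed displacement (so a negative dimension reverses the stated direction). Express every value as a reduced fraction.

d6 = 50/3
d7 = 11/4
d8 = 26/5
d9 = -25/12
endpoint = (-181/12, -49/20)

Apply edit: d3 := 9/2
  d6 = d5 + d4 = 50/3
  d7 = d4/4 = 11/4
  d8 = 4 + d4/5 - 1 = 26/5
  d9 = d3 - d5 - d7/3 = -25/12
Walk from origin (0, 0):
  seg 1: left by d1 = 17/2 → (-17/2, 0)
  seg 2: left by d3 = 9/2 → (-13, 0)
  seg 3: down by d1 = 17/2 → (-13, -17/2)
  seg 4: down by d8 = 26/5 → (-13, -137/10)
  seg 5: up by d7 = 11/4 → (-13, -219/20)
  seg 6: up by d1 = 17/2 → (-13, -49/20)
  seg 7: right by d9 = -25/12 → (-181/12, -49/20)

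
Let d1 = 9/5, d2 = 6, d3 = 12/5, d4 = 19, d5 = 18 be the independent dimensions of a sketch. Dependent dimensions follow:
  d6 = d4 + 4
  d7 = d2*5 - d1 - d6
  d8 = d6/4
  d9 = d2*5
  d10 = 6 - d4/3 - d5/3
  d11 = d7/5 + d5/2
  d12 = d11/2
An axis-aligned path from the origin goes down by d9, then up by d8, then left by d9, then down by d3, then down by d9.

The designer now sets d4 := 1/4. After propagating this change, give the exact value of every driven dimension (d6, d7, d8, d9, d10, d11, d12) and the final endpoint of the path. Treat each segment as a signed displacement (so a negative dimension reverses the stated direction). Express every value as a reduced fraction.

d6 = 17/4
d7 = 479/20
d8 = 17/16
d9 = 30
d10 = -1/12
d11 = 1379/100
d12 = 1379/200
endpoint = (-30, -4907/80)

Apply edit: d4 := 1/4
  d6 = d4 + 4 = 17/4
  d7 = d2*5 - d1 - d6 = 479/20
  d8 = d6/4 = 17/16
  d9 = d2*5 = 30
  d10 = 6 - d4/3 - d5/3 = -1/12
  d11 = d7/5 + d5/2 = 1379/100
  d12 = d11/2 = 1379/200
Walk from origin (0, 0):
  seg 1: down by d9 = 30 → (0, -30)
  seg 2: up by d8 = 17/16 → (0, -463/16)
  seg 3: left by d9 = 30 → (-30, -463/16)
  seg 4: down by d3 = 12/5 → (-30, -2507/80)
  seg 5: down by d9 = 30 → (-30, -4907/80)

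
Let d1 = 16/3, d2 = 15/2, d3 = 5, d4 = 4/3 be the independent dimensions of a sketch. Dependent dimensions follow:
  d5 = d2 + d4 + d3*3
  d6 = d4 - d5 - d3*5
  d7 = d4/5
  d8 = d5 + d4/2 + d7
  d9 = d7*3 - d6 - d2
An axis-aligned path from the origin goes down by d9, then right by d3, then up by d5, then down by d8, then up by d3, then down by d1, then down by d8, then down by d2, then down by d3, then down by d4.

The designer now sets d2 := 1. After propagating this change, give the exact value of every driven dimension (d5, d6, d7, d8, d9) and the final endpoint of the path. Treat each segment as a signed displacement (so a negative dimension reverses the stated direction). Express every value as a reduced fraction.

Apply edit: d2 := 1
  d5 = d2 + d4 + d3*3 = 52/3
  d6 = d4 - d5 - d3*5 = -41
  d7 = d4/5 = 4/15
  d8 = d5 + d4/2 + d7 = 274/15
  d9 = d7*3 - d6 - d2 = 204/5
Walk from origin (0, 0):
  seg 1: down by d9 = 204/5 → (0, -204/5)
  seg 2: right by d3 = 5 → (5, -204/5)
  seg 3: up by d5 = 52/3 → (5, -352/15)
  seg 4: down by d8 = 274/15 → (5, -626/15)
  seg 5: up by d3 = 5 → (5, -551/15)
  seg 6: down by d1 = 16/3 → (5, -631/15)
  seg 7: down by d8 = 274/15 → (5, -181/3)
  seg 8: down by d2 = 1 → (5, -184/3)
  seg 9: down by d3 = 5 → (5, -199/3)
  seg 10: down by d4 = 4/3 → (5, -203/3)

d5 = 52/3
d6 = -41
d7 = 4/15
d8 = 274/15
d9 = 204/5
endpoint = (5, -203/3)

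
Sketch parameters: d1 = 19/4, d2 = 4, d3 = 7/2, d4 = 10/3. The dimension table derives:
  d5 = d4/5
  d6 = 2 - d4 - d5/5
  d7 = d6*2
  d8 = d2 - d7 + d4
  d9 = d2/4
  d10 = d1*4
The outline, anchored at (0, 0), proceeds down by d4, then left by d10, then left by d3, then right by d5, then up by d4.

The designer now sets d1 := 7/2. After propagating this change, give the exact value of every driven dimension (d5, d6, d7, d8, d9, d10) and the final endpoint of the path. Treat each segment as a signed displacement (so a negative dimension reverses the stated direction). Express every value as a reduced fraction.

d5 = 2/3
d6 = -22/15
d7 = -44/15
d8 = 154/15
d9 = 1
d10 = 14
endpoint = (-101/6, 0)

Apply edit: d1 := 7/2
  d5 = d4/5 = 2/3
  d6 = 2 - d4 - d5/5 = -22/15
  d7 = d6*2 = -44/15
  d8 = d2 - d7 + d4 = 154/15
  d9 = d2/4 = 1
  d10 = d1*4 = 14
Walk from origin (0, 0):
  seg 1: down by d4 = 10/3 → (0, -10/3)
  seg 2: left by d10 = 14 → (-14, -10/3)
  seg 3: left by d3 = 7/2 → (-35/2, -10/3)
  seg 4: right by d5 = 2/3 → (-101/6, -10/3)
  seg 5: up by d4 = 10/3 → (-101/6, 0)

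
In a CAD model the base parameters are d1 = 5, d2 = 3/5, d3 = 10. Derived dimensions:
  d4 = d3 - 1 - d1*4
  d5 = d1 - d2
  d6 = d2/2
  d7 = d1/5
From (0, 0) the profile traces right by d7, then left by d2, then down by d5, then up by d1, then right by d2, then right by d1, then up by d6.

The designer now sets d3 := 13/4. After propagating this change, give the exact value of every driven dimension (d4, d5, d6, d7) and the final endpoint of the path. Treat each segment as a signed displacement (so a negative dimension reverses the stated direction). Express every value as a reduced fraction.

d4 = -71/4
d5 = 22/5
d6 = 3/10
d7 = 1
endpoint = (6, 9/10)

Apply edit: d3 := 13/4
  d4 = d3 - 1 - d1*4 = -71/4
  d5 = d1 - d2 = 22/5
  d6 = d2/2 = 3/10
  d7 = d1/5 = 1
Walk from origin (0, 0):
  seg 1: right by d7 = 1 → (1, 0)
  seg 2: left by d2 = 3/5 → (2/5, 0)
  seg 3: down by d5 = 22/5 → (2/5, -22/5)
  seg 4: up by d1 = 5 → (2/5, 3/5)
  seg 5: right by d2 = 3/5 → (1, 3/5)
  seg 6: right by d1 = 5 → (6, 3/5)
  seg 7: up by d6 = 3/10 → (6, 9/10)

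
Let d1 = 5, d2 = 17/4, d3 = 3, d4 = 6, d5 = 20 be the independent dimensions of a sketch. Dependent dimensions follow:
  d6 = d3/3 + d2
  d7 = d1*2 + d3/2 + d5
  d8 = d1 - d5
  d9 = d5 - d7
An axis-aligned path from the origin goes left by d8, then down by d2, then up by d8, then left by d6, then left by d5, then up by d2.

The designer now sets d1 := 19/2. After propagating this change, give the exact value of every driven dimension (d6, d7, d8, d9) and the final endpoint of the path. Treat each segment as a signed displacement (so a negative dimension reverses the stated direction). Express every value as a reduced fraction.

d6 = 21/4
d7 = 81/2
d8 = -21/2
d9 = -41/2
endpoint = (-59/4, -21/2)

Apply edit: d1 := 19/2
  d6 = d3/3 + d2 = 21/4
  d7 = d1*2 + d3/2 + d5 = 81/2
  d8 = d1 - d5 = -21/2
  d9 = d5 - d7 = -41/2
Walk from origin (0, 0):
  seg 1: left by d8 = -21/2 → (21/2, 0)
  seg 2: down by d2 = 17/4 → (21/2, -17/4)
  seg 3: up by d8 = -21/2 → (21/2, -59/4)
  seg 4: left by d6 = 21/4 → (21/4, -59/4)
  seg 5: left by d5 = 20 → (-59/4, -59/4)
  seg 6: up by d2 = 17/4 → (-59/4, -21/2)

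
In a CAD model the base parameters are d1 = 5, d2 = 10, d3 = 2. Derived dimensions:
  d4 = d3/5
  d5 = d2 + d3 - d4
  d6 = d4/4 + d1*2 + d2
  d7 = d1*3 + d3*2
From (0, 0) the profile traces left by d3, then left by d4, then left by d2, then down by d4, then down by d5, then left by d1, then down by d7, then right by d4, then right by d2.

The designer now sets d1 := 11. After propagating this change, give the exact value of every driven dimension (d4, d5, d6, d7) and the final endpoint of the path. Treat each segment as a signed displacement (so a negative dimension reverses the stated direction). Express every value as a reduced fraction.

Apply edit: d1 := 11
  d4 = d3/5 = 2/5
  d5 = d2 + d3 - d4 = 58/5
  d6 = d4/4 + d1*2 + d2 = 321/10
  d7 = d1*3 + d3*2 = 37
Walk from origin (0, 0):
  seg 1: left by d3 = 2 → (-2, 0)
  seg 2: left by d4 = 2/5 → (-12/5, 0)
  seg 3: left by d2 = 10 → (-62/5, 0)
  seg 4: down by d4 = 2/5 → (-62/5, -2/5)
  seg 5: down by d5 = 58/5 → (-62/5, -12)
  seg 6: left by d1 = 11 → (-117/5, -12)
  seg 7: down by d7 = 37 → (-117/5, -49)
  seg 8: right by d4 = 2/5 → (-23, -49)
  seg 9: right by d2 = 10 → (-13, -49)

d4 = 2/5
d5 = 58/5
d6 = 321/10
d7 = 37
endpoint = (-13, -49)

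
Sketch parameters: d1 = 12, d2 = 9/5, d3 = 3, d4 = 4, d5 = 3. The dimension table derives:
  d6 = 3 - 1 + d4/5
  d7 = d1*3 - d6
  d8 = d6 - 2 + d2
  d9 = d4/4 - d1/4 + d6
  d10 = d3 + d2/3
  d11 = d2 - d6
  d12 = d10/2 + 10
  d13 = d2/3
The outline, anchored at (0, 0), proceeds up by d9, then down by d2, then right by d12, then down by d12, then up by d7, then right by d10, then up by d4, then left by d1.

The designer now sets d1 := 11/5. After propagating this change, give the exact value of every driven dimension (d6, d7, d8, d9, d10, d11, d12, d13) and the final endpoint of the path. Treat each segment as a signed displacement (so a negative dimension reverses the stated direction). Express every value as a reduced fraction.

Apply edit: d1 := 11/5
  d6 = 3 - 1 + d4/5 = 14/5
  d7 = d1*3 - d6 = 19/5
  d8 = d6 - 2 + d2 = 13/5
  d9 = d4/4 - d1/4 + d6 = 13/4
  d10 = d3 + d2/3 = 18/5
  d11 = d2 - d6 = -1
  d12 = d10/2 + 10 = 59/5
  d13 = d2/3 = 3/5
Walk from origin (0, 0):
  seg 1: up by d9 = 13/4 → (0, 13/4)
  seg 2: down by d2 = 9/5 → (0, 29/20)
  seg 3: right by d12 = 59/5 → (59/5, 29/20)
  seg 4: down by d12 = 59/5 → (59/5, -207/20)
  seg 5: up by d7 = 19/5 → (59/5, -131/20)
  seg 6: right by d10 = 18/5 → (77/5, -131/20)
  seg 7: up by d4 = 4 → (77/5, -51/20)
  seg 8: left by d1 = 11/5 → (66/5, -51/20)

d6 = 14/5
d7 = 19/5
d8 = 13/5
d9 = 13/4
d10 = 18/5
d11 = -1
d12 = 59/5
d13 = 3/5
endpoint = (66/5, -51/20)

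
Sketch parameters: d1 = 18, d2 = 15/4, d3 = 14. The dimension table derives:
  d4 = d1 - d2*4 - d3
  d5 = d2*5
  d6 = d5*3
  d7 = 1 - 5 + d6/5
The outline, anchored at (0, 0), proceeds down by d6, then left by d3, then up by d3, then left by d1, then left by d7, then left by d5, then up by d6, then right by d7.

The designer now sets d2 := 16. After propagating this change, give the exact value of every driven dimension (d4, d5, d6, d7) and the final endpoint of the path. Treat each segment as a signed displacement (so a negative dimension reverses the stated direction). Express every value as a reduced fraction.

d4 = -60
d5 = 80
d6 = 240
d7 = 44
endpoint = (-112, 14)

Apply edit: d2 := 16
  d4 = d1 - d2*4 - d3 = -60
  d5 = d2*5 = 80
  d6 = d5*3 = 240
  d7 = 1 - 5 + d6/5 = 44
Walk from origin (0, 0):
  seg 1: down by d6 = 240 → (0, -240)
  seg 2: left by d3 = 14 → (-14, -240)
  seg 3: up by d3 = 14 → (-14, -226)
  seg 4: left by d1 = 18 → (-32, -226)
  seg 5: left by d7 = 44 → (-76, -226)
  seg 6: left by d5 = 80 → (-156, -226)
  seg 7: up by d6 = 240 → (-156, 14)
  seg 8: right by d7 = 44 → (-112, 14)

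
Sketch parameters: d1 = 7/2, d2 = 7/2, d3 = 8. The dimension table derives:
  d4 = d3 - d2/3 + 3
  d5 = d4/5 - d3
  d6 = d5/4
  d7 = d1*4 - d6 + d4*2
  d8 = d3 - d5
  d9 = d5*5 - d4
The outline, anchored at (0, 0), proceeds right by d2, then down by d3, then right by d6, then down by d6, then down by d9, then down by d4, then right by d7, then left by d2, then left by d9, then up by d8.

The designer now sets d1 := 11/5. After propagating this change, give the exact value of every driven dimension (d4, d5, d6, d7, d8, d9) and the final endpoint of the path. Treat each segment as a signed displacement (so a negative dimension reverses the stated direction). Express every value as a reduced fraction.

Apply edit: d1 := 11/5
  d4 = d3 - d2/3 + 3 = 59/6
  d5 = d4/5 - d3 = -181/30
  d6 = d5/4 = -181/120
  d7 = d1*4 - d6 + d4*2 = 1199/40
  d8 = d3 - d5 = 421/30
  d9 = d5*5 - d4 = -40
Walk from origin (0, 0):
  seg 1: right by d2 = 7/2 → (7/2, 0)
  seg 2: down by d3 = 8 → (7/2, -8)
  seg 3: right by d6 = -181/120 → (239/120, -8)
  seg 4: down by d6 = -181/120 → (239/120, -779/120)
  seg 5: down by d9 = -40 → (239/120, 4021/120)
  seg 6: down by d4 = 59/6 → (239/120, 947/40)
  seg 7: right by d7 = 1199/40 → (959/30, 947/40)
  seg 8: left by d2 = 7/2 → (427/15, 947/40)
  seg 9: left by d9 = -40 → (1027/15, 947/40)
  seg 10: up by d8 = 421/30 → (1027/15, 905/24)

d4 = 59/6
d5 = -181/30
d6 = -181/120
d7 = 1199/40
d8 = 421/30
d9 = -40
endpoint = (1027/15, 905/24)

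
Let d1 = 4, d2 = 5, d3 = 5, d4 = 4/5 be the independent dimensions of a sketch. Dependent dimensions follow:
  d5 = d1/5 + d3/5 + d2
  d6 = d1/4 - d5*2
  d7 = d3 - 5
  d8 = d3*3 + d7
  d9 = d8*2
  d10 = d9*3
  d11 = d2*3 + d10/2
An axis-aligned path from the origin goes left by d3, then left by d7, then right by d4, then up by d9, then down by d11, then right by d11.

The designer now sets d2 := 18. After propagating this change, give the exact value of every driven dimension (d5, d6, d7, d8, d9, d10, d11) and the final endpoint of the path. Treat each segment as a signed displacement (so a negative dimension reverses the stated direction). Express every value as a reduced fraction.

d5 = 99/5
d6 = -193/5
d7 = 0
d8 = 15
d9 = 30
d10 = 90
d11 = 99
endpoint = (474/5, -69)

Apply edit: d2 := 18
  d5 = d1/5 + d3/5 + d2 = 99/5
  d6 = d1/4 - d5*2 = -193/5
  d7 = d3 - 5 = 0
  d8 = d3*3 + d7 = 15
  d9 = d8*2 = 30
  d10 = d9*3 = 90
  d11 = d2*3 + d10/2 = 99
Walk from origin (0, 0):
  seg 1: left by d3 = 5 → (-5, 0)
  seg 2: left by d7 = 0 → (-5, 0)
  seg 3: right by d4 = 4/5 → (-21/5, 0)
  seg 4: up by d9 = 30 → (-21/5, 30)
  seg 5: down by d11 = 99 → (-21/5, -69)
  seg 6: right by d11 = 99 → (474/5, -69)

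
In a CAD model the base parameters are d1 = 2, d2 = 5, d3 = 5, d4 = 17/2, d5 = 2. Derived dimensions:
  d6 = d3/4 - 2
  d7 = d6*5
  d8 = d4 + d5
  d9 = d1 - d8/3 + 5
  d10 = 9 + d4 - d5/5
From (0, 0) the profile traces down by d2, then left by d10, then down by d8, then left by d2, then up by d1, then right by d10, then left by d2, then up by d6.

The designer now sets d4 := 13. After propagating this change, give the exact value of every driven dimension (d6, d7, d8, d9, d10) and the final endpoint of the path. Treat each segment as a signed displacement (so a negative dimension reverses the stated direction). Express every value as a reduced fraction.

d6 = -3/4
d7 = -15/4
d8 = 15
d9 = 2
d10 = 108/5
endpoint = (-10, -75/4)

Apply edit: d4 := 13
  d6 = d3/4 - 2 = -3/4
  d7 = d6*5 = -15/4
  d8 = d4 + d5 = 15
  d9 = d1 - d8/3 + 5 = 2
  d10 = 9 + d4 - d5/5 = 108/5
Walk from origin (0, 0):
  seg 1: down by d2 = 5 → (0, -5)
  seg 2: left by d10 = 108/5 → (-108/5, -5)
  seg 3: down by d8 = 15 → (-108/5, -20)
  seg 4: left by d2 = 5 → (-133/5, -20)
  seg 5: up by d1 = 2 → (-133/5, -18)
  seg 6: right by d10 = 108/5 → (-5, -18)
  seg 7: left by d2 = 5 → (-10, -18)
  seg 8: up by d6 = -3/4 → (-10, -75/4)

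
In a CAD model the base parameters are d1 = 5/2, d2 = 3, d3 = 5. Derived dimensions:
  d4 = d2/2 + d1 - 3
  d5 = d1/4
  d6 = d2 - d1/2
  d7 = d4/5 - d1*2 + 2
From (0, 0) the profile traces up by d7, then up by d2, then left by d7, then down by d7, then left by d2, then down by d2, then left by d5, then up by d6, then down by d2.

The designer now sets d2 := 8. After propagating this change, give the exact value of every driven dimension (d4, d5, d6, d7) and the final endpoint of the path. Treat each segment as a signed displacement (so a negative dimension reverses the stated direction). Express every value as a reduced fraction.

Apply edit: d2 := 8
  d4 = d2/2 + d1 - 3 = 7/2
  d5 = d1/4 = 5/8
  d6 = d2 - d1/2 = 27/4
  d7 = d4/5 - d1*2 + 2 = -23/10
Walk from origin (0, 0):
  seg 1: up by d7 = -23/10 → (0, -23/10)
  seg 2: up by d2 = 8 → (0, 57/10)
  seg 3: left by d7 = -23/10 → (23/10, 57/10)
  seg 4: down by d7 = -23/10 → (23/10, 8)
  seg 5: left by d2 = 8 → (-57/10, 8)
  seg 6: down by d2 = 8 → (-57/10, 0)
  seg 7: left by d5 = 5/8 → (-253/40, 0)
  seg 8: up by d6 = 27/4 → (-253/40, 27/4)
  seg 9: down by d2 = 8 → (-253/40, -5/4)

d4 = 7/2
d5 = 5/8
d6 = 27/4
d7 = -23/10
endpoint = (-253/40, -5/4)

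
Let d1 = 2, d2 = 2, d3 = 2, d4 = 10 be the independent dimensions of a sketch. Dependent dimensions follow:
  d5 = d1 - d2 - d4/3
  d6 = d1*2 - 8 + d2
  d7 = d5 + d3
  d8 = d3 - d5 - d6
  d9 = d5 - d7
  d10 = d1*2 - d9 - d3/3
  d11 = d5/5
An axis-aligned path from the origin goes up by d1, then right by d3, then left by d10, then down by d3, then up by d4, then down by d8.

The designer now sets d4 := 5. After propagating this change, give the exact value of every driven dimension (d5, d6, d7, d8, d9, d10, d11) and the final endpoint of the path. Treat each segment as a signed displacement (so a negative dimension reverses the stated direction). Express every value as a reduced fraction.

Apply edit: d4 := 5
  d5 = d1 - d2 - d4/3 = -5/3
  d6 = d1*2 - 8 + d2 = -2
  d7 = d5 + d3 = 1/3
  d8 = d3 - d5 - d6 = 17/3
  d9 = d5 - d7 = -2
  d10 = d1*2 - d9 - d3/3 = 16/3
  d11 = d5/5 = -1/3
Walk from origin (0, 0):
  seg 1: up by d1 = 2 → (0, 2)
  seg 2: right by d3 = 2 → (2, 2)
  seg 3: left by d10 = 16/3 → (-10/3, 2)
  seg 4: down by d3 = 2 → (-10/3, 0)
  seg 5: up by d4 = 5 → (-10/3, 5)
  seg 6: down by d8 = 17/3 → (-10/3, -2/3)

d5 = -5/3
d6 = -2
d7 = 1/3
d8 = 17/3
d9 = -2
d10 = 16/3
d11 = -1/3
endpoint = (-10/3, -2/3)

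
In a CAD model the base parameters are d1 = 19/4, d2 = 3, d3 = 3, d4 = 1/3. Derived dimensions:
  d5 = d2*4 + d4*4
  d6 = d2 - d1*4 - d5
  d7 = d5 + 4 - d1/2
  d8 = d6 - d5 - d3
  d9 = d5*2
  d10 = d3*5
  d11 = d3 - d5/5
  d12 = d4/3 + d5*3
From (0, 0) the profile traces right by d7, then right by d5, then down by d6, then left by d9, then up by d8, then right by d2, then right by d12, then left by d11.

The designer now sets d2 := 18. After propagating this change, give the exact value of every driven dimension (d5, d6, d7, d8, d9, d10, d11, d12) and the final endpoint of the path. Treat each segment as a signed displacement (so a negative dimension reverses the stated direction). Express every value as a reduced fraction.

Apply edit: d2 := 18
  d5 = d2*4 + d4*4 = 220/3
  d6 = d2 - d1*4 - d5 = -223/3
  d7 = d5 + 4 - d1/2 = 1799/24
  d8 = d6 - d5 - d3 = -452/3
  d9 = d5*2 = 440/3
  d10 = d3*5 = 15
  d11 = d3 - d5/5 = -35/3
  d12 = d4/3 + d5*3 = 1981/9
Walk from origin (0, 0):
  seg 1: right by d7 = 1799/24 → (1799/24, 0)
  seg 2: right by d5 = 220/3 → (3559/24, 0)
  seg 3: down by d6 = -223/3 → (3559/24, 223/3)
  seg 4: left by d9 = 440/3 → (13/8, 223/3)
  seg 5: up by d8 = -452/3 → (13/8, -229/3)
  seg 6: right by d2 = 18 → (157/8, -229/3)
  seg 7: right by d12 = 1981/9 → (17261/72, -229/3)
  seg 8: left by d11 = -35/3 → (18101/72, -229/3)

d5 = 220/3
d6 = -223/3
d7 = 1799/24
d8 = -452/3
d9 = 440/3
d10 = 15
d11 = -35/3
d12 = 1981/9
endpoint = (18101/72, -229/3)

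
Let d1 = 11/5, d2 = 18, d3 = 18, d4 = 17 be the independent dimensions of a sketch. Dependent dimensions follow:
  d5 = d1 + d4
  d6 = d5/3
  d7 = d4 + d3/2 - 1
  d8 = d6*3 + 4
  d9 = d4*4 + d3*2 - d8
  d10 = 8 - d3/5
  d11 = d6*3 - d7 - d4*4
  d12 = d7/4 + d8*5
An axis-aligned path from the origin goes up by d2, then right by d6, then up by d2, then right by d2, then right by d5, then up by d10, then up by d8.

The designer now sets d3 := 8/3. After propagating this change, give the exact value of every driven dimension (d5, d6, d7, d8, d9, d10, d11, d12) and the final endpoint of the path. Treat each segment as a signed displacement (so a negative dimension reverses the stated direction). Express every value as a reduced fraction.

d5 = 96/5
d6 = 32/5
d7 = 52/3
d8 = 116/5
d9 = 752/15
d10 = 112/15
d11 = -992/15
d12 = 361/3
endpoint = (218/5, 200/3)

Apply edit: d3 := 8/3
  d5 = d1 + d4 = 96/5
  d6 = d5/3 = 32/5
  d7 = d4 + d3/2 - 1 = 52/3
  d8 = d6*3 + 4 = 116/5
  d9 = d4*4 + d3*2 - d8 = 752/15
  d10 = 8 - d3/5 = 112/15
  d11 = d6*3 - d7 - d4*4 = -992/15
  d12 = d7/4 + d8*5 = 361/3
Walk from origin (0, 0):
  seg 1: up by d2 = 18 → (0, 18)
  seg 2: right by d6 = 32/5 → (32/5, 18)
  seg 3: up by d2 = 18 → (32/5, 36)
  seg 4: right by d2 = 18 → (122/5, 36)
  seg 5: right by d5 = 96/5 → (218/5, 36)
  seg 6: up by d10 = 112/15 → (218/5, 652/15)
  seg 7: up by d8 = 116/5 → (218/5, 200/3)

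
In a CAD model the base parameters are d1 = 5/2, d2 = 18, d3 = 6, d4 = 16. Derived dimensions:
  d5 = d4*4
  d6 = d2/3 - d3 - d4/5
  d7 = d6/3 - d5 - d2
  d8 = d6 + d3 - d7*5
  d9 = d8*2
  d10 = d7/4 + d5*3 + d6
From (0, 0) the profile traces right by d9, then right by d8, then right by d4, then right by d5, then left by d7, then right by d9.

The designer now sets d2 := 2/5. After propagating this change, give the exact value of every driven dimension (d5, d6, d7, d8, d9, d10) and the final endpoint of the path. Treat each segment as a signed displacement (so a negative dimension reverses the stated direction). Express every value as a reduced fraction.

d5 = 64
d6 = -136/15
d7 = -3034/45
d8 = 15032/45
d9 = 30064/45
d10 = 14947/90
endpoint = (81794/45, 0)

Apply edit: d2 := 2/5
  d5 = d4*4 = 64
  d6 = d2/3 - d3 - d4/5 = -136/15
  d7 = d6/3 - d5 - d2 = -3034/45
  d8 = d6 + d3 - d7*5 = 15032/45
  d9 = d8*2 = 30064/45
  d10 = d7/4 + d5*3 + d6 = 14947/90
Walk from origin (0, 0):
  seg 1: right by d9 = 30064/45 → (30064/45, 0)
  seg 2: right by d8 = 15032/45 → (15032/15, 0)
  seg 3: right by d4 = 16 → (15272/15, 0)
  seg 4: right by d5 = 64 → (16232/15, 0)
  seg 5: left by d7 = -3034/45 → (10346/9, 0)
  seg 6: right by d9 = 30064/45 → (81794/45, 0)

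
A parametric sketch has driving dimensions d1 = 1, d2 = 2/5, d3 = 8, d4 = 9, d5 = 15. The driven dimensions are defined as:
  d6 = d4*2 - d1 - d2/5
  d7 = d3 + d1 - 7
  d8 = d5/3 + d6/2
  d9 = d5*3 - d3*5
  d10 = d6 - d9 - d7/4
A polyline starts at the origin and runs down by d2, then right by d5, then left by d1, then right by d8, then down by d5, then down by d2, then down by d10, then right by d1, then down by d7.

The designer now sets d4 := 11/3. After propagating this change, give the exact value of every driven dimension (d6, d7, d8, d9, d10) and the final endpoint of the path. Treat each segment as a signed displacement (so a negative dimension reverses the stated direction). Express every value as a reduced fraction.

d6 = 469/75
d7 = 2
d8 = 1219/150
d9 = 5
d10 = 113/150
endpoint = (3469/150, -2783/150)

Apply edit: d4 := 11/3
  d6 = d4*2 - d1 - d2/5 = 469/75
  d7 = d3 + d1 - 7 = 2
  d8 = d5/3 + d6/2 = 1219/150
  d9 = d5*3 - d3*5 = 5
  d10 = d6 - d9 - d7/4 = 113/150
Walk from origin (0, 0):
  seg 1: down by d2 = 2/5 → (0, -2/5)
  seg 2: right by d5 = 15 → (15, -2/5)
  seg 3: left by d1 = 1 → (14, -2/5)
  seg 4: right by d8 = 1219/150 → (3319/150, -2/5)
  seg 5: down by d5 = 15 → (3319/150, -77/5)
  seg 6: down by d2 = 2/5 → (3319/150, -79/5)
  seg 7: down by d10 = 113/150 → (3319/150, -2483/150)
  seg 8: right by d1 = 1 → (3469/150, -2483/150)
  seg 9: down by d7 = 2 → (3469/150, -2783/150)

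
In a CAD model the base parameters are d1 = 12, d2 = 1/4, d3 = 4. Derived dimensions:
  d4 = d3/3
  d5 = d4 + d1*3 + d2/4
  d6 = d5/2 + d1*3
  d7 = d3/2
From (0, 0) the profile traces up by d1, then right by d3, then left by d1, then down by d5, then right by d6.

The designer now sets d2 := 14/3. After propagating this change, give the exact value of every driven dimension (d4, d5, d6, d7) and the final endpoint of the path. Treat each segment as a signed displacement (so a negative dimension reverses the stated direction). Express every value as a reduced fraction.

Apply edit: d2 := 14/3
  d4 = d3/3 = 4/3
  d5 = d4 + d1*3 + d2/4 = 77/2
  d6 = d5/2 + d1*3 = 221/4
  d7 = d3/2 = 2
Walk from origin (0, 0):
  seg 1: up by d1 = 12 → (0, 12)
  seg 2: right by d3 = 4 → (4, 12)
  seg 3: left by d1 = 12 → (-8, 12)
  seg 4: down by d5 = 77/2 → (-8, -53/2)
  seg 5: right by d6 = 221/4 → (189/4, -53/2)

d4 = 4/3
d5 = 77/2
d6 = 221/4
d7 = 2
endpoint = (189/4, -53/2)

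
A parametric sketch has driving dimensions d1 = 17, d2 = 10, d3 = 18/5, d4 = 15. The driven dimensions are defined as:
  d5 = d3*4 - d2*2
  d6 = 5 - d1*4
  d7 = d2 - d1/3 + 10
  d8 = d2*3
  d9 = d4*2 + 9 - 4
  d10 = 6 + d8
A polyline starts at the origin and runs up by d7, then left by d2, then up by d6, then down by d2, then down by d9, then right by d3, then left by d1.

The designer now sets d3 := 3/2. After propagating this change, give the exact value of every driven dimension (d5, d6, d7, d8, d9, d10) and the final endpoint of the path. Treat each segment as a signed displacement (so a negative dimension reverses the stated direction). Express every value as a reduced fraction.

d5 = -14
d6 = -63
d7 = 43/3
d8 = 30
d9 = 35
d10 = 36
endpoint = (-51/2, -281/3)

Apply edit: d3 := 3/2
  d5 = d3*4 - d2*2 = -14
  d6 = 5 - d1*4 = -63
  d7 = d2 - d1/3 + 10 = 43/3
  d8 = d2*3 = 30
  d9 = d4*2 + 9 - 4 = 35
  d10 = 6 + d8 = 36
Walk from origin (0, 0):
  seg 1: up by d7 = 43/3 → (0, 43/3)
  seg 2: left by d2 = 10 → (-10, 43/3)
  seg 3: up by d6 = -63 → (-10, -146/3)
  seg 4: down by d2 = 10 → (-10, -176/3)
  seg 5: down by d9 = 35 → (-10, -281/3)
  seg 6: right by d3 = 3/2 → (-17/2, -281/3)
  seg 7: left by d1 = 17 → (-51/2, -281/3)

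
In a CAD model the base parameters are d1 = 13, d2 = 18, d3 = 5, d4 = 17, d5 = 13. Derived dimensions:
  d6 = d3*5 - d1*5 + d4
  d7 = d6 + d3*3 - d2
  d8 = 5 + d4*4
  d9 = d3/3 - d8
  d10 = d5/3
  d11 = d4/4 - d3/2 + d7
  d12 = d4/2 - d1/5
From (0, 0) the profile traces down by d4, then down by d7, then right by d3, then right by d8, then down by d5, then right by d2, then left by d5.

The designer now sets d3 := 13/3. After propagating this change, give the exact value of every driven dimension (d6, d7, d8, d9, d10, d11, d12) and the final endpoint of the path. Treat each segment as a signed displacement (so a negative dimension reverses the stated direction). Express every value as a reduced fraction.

d6 = -79/3
d7 = -94/3
d8 = 73
d9 = -644/9
d10 = 13/3
d11 = -117/4
d12 = 59/10
endpoint = (247/3, 4/3)

Apply edit: d3 := 13/3
  d6 = d3*5 - d1*5 + d4 = -79/3
  d7 = d6 + d3*3 - d2 = -94/3
  d8 = 5 + d4*4 = 73
  d9 = d3/3 - d8 = -644/9
  d10 = d5/3 = 13/3
  d11 = d4/4 - d3/2 + d7 = -117/4
  d12 = d4/2 - d1/5 = 59/10
Walk from origin (0, 0):
  seg 1: down by d4 = 17 → (0, -17)
  seg 2: down by d7 = -94/3 → (0, 43/3)
  seg 3: right by d3 = 13/3 → (13/3, 43/3)
  seg 4: right by d8 = 73 → (232/3, 43/3)
  seg 5: down by d5 = 13 → (232/3, 4/3)
  seg 6: right by d2 = 18 → (286/3, 4/3)
  seg 7: left by d5 = 13 → (247/3, 4/3)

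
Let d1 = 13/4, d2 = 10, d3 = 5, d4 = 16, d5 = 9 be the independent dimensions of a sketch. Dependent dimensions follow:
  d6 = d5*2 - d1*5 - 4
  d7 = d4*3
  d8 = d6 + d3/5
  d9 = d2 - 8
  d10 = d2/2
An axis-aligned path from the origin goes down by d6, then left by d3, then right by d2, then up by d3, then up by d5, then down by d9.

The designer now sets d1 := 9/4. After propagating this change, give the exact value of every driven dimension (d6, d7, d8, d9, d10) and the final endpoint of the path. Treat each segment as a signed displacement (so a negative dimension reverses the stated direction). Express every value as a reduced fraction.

d6 = 11/4
d7 = 48
d8 = 15/4
d9 = 2
d10 = 5
endpoint = (5, 37/4)

Apply edit: d1 := 9/4
  d6 = d5*2 - d1*5 - 4 = 11/4
  d7 = d4*3 = 48
  d8 = d6 + d3/5 = 15/4
  d9 = d2 - 8 = 2
  d10 = d2/2 = 5
Walk from origin (0, 0):
  seg 1: down by d6 = 11/4 → (0, -11/4)
  seg 2: left by d3 = 5 → (-5, -11/4)
  seg 3: right by d2 = 10 → (5, -11/4)
  seg 4: up by d3 = 5 → (5, 9/4)
  seg 5: up by d5 = 9 → (5, 45/4)
  seg 6: down by d9 = 2 → (5, 37/4)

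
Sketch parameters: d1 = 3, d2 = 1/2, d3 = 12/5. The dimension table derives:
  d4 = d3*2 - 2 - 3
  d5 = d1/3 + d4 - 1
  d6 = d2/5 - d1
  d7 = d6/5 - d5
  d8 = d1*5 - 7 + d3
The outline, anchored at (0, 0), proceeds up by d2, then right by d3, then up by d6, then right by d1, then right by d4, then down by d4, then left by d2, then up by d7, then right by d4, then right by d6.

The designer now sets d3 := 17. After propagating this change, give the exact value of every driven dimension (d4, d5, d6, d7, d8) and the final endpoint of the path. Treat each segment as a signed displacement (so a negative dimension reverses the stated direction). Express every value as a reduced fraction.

d4 = 29
d5 = 29
d6 = -29/10
d7 = -1479/50
d8 = 25
endpoint = (373/5, -3049/50)

Apply edit: d3 := 17
  d4 = d3*2 - 2 - 3 = 29
  d5 = d1/3 + d4 - 1 = 29
  d6 = d2/5 - d1 = -29/10
  d7 = d6/5 - d5 = -1479/50
  d8 = d1*5 - 7 + d3 = 25
Walk from origin (0, 0):
  seg 1: up by d2 = 1/2 → (0, 1/2)
  seg 2: right by d3 = 17 → (17, 1/2)
  seg 3: up by d6 = -29/10 → (17, -12/5)
  seg 4: right by d1 = 3 → (20, -12/5)
  seg 5: right by d4 = 29 → (49, -12/5)
  seg 6: down by d4 = 29 → (49, -157/5)
  seg 7: left by d2 = 1/2 → (97/2, -157/5)
  seg 8: up by d7 = -1479/50 → (97/2, -3049/50)
  seg 9: right by d4 = 29 → (155/2, -3049/50)
  seg 10: right by d6 = -29/10 → (373/5, -3049/50)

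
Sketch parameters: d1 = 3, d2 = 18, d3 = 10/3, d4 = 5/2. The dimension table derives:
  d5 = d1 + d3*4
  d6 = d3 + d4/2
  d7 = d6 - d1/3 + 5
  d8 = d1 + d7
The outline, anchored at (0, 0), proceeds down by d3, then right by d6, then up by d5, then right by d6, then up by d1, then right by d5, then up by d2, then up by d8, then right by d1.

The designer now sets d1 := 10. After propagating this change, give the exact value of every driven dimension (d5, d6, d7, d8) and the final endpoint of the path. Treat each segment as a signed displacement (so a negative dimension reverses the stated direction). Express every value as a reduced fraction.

d5 = 70/3
d6 = 55/12
d7 = 25/4
d8 = 65/4
endpoint = (85/2, 257/4)

Apply edit: d1 := 10
  d5 = d1 + d3*4 = 70/3
  d6 = d3 + d4/2 = 55/12
  d7 = d6 - d1/3 + 5 = 25/4
  d8 = d1 + d7 = 65/4
Walk from origin (0, 0):
  seg 1: down by d3 = 10/3 → (0, -10/3)
  seg 2: right by d6 = 55/12 → (55/12, -10/3)
  seg 3: up by d5 = 70/3 → (55/12, 20)
  seg 4: right by d6 = 55/12 → (55/6, 20)
  seg 5: up by d1 = 10 → (55/6, 30)
  seg 6: right by d5 = 70/3 → (65/2, 30)
  seg 7: up by d2 = 18 → (65/2, 48)
  seg 8: up by d8 = 65/4 → (65/2, 257/4)
  seg 9: right by d1 = 10 → (85/2, 257/4)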